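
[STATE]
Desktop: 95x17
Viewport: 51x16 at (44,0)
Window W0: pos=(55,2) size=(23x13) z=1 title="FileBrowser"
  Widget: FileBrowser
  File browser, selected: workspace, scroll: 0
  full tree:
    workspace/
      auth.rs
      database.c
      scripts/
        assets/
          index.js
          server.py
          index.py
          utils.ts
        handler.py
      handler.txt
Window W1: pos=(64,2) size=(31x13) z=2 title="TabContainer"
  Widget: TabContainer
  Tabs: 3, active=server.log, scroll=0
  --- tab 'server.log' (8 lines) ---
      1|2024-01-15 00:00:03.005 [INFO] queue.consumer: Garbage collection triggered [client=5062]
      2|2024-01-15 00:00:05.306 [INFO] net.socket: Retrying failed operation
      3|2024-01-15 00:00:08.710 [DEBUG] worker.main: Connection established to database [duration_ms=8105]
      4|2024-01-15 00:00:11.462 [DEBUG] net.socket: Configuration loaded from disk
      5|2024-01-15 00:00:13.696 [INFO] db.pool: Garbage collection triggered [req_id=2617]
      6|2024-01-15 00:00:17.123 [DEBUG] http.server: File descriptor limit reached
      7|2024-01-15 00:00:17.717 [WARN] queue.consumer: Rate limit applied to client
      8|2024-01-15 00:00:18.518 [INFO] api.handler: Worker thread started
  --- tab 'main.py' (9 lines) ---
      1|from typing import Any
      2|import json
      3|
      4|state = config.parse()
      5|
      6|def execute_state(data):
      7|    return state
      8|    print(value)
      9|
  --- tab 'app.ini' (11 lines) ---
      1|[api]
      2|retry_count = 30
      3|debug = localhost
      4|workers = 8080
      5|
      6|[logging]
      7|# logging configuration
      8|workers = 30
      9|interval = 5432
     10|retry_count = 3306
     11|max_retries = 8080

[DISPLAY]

                                                   
                                                   
           ┏━━━━━━━━┏━━━━━━━━━━━━━━━━━━━━━━━━━━━━━┓
           ┃ FileBro┃ TabContainer                ┃
           ┠────────┠─────────────────────────────┨
           ┃> [-] wo┃[server.log]│ main.py │ app.i┃
           ┃    auth┃─────────────────────────────┃
           ┃    data┃2024-01-15 00:00:03.005 [INFO┃
           ┃    [+] ┃2024-01-15 00:00:05.306 [INFO┃
           ┃    hand┃2024-01-15 00:00:08.710 [DEBU┃
           ┃        ┃2024-01-15 00:00:11.462 [DEBU┃
           ┃        ┃2024-01-15 00:00:13.696 [INFO┃
           ┃        ┃2024-01-15 00:00:17.123 [DEBU┃
           ┃        ┃2024-01-15 00:00:17.717 [WARN┃
           ┗━━━━━━━━┗━━━━━━━━━━━━━━━━━━━━━━━━━━━━━┛
                                                   


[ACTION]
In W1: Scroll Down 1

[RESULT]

                                                   
                                                   
           ┏━━━━━━━━┏━━━━━━━━━━━━━━━━━━━━━━━━━━━━━┓
           ┃ FileBro┃ TabContainer                ┃
           ┠────────┠─────────────────────────────┨
           ┃> [-] wo┃[server.log]│ main.py │ app.i┃
           ┃    auth┃─────────────────────────────┃
           ┃    data┃2024-01-15 00:00:05.306 [INFO┃
           ┃    [+] ┃2024-01-15 00:00:08.710 [DEBU┃
           ┃    hand┃2024-01-15 00:00:11.462 [DEBU┃
           ┃        ┃2024-01-15 00:00:13.696 [INFO┃
           ┃        ┃2024-01-15 00:00:17.123 [DEBU┃
           ┃        ┃2024-01-15 00:00:17.717 [WARN┃
           ┃        ┃2024-01-15 00:00:18.518 [INFO┃
           ┗━━━━━━━━┗━━━━━━━━━━━━━━━━━━━━━━━━━━━━━┛
                                                   


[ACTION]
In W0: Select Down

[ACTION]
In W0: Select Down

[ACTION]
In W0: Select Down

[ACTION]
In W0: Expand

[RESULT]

                                                   
                                                   
           ┏━━━━━━━━┏━━━━━━━━━━━━━━━━━━━━━━━━━━━━━┓
           ┃ FileBro┃ TabContainer                ┃
           ┠────────┠─────────────────────────────┨
           ┃  [-] wo┃[server.log]│ main.py │ app.i┃
           ┃    auth┃─────────────────────────────┃
           ┃    data┃2024-01-15 00:00:05.306 [INFO┃
           ┃  > [-] ┃2024-01-15 00:00:08.710 [DEBU┃
           ┃      [+┃2024-01-15 00:00:11.462 [DEBU┃
           ┃      ha┃2024-01-15 00:00:13.696 [INFO┃
           ┃    hand┃2024-01-15 00:00:17.123 [DEBU┃
           ┃        ┃2024-01-15 00:00:17.717 [WARN┃
           ┃        ┃2024-01-15 00:00:18.518 [INFO┃
           ┗━━━━━━━━┗━━━━━━━━━━━━━━━━━━━━━━━━━━━━━┛
                                                   


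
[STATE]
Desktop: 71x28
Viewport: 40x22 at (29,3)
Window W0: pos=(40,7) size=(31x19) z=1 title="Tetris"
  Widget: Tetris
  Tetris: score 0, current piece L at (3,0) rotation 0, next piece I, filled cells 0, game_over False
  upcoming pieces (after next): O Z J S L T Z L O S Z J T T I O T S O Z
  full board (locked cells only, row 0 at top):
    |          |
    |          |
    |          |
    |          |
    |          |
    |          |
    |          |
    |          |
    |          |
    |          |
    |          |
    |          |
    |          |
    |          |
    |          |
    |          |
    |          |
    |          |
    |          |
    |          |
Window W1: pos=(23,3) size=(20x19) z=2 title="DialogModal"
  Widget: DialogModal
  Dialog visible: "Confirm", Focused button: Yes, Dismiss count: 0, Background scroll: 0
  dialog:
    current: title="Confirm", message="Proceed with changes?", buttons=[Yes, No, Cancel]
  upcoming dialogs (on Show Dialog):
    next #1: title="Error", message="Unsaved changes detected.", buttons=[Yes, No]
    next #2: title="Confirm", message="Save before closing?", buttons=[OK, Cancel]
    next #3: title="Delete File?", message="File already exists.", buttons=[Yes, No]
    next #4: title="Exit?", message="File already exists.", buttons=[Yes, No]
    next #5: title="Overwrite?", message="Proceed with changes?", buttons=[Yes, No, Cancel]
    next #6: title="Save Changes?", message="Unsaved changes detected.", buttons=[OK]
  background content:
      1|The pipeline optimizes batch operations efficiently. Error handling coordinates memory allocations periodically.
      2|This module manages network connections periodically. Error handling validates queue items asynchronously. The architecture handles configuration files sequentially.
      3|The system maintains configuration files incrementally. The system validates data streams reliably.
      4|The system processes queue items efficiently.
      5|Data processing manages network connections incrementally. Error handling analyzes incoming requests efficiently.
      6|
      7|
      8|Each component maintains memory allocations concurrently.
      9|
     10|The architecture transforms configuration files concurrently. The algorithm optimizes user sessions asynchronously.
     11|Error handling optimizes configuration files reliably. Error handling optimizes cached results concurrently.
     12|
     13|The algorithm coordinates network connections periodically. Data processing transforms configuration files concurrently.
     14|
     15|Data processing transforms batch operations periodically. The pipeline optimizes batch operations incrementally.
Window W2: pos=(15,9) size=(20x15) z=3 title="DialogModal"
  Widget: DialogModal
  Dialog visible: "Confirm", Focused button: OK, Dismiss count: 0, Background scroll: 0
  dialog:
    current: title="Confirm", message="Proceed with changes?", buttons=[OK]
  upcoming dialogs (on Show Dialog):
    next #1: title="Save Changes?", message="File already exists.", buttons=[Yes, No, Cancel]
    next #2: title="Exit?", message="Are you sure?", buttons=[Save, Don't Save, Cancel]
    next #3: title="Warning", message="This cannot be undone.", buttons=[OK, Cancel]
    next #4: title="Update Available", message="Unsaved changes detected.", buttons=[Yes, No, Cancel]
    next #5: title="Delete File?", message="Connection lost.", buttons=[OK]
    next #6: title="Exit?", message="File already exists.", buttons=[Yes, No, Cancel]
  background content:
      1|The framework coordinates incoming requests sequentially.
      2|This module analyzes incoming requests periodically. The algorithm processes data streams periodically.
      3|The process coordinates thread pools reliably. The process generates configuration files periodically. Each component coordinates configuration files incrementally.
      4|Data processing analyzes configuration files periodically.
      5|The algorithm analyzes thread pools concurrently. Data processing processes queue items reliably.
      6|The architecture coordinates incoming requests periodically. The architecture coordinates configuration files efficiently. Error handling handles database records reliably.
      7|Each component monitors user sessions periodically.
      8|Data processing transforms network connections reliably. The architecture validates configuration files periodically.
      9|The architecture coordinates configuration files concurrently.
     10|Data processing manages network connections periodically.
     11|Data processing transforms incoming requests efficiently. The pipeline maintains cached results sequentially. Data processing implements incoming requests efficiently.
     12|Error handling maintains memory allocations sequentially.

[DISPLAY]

━━━━━━━━━━━━━┓                          
ogModal      ┃                          
─────────────┨                          
ipeline optim┃                          
module manage┃━━━━━━━━━━━━━━━━━━━━━━━━━━
ystem maintai┃etris                     
━━━━━┓process┃──────────────────────────
     ┃sing ma┃        │Next:            
─────┨────┐  ┃        │████             
 coor┃m   │  ┃        │                 
nalyz┃with│ai┃        │                 
oordi┃o   │  ┃        │                 
──┐an┃────┘ t┃        │                 
  │al┃ing opt┃        │Score:           
th│ c┃       ┃        │0                
  │on┃hm coor┃        │                 
──┘tr┃       ┃        │                 
ure c┃sing tr┃        │                 
ng ma┃━━━━━━━┛        │                 
ng tr┃     ┃          │                 
━━━━━┛     ┃          │                 
           ┃          │                 


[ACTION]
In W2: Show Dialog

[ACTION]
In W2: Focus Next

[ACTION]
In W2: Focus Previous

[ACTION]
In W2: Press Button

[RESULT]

━━━━━━━━━━━━━┓                          
ogModal      ┃                          
─────────────┨                          
ipeline optim┃                          
module manage┃━━━━━━━━━━━━━━━━━━━━━━━━━━
ystem maintai┃etris                     
━━━━━┓process┃──────────────────────────
     ┃sing ma┃        │Next:            
─────┨────┐  ┃        │████             
 coor┃m   │  ┃        │                 
nalyz┃with│ai┃        │                 
oordi┃o   │  ┃        │                 
ng an┃────┘ t┃        │                 
 anal┃ing opt┃        │Score:           
ure c┃       ┃        │0                
t mon┃hm coor┃        │                 
ng tr┃       ┃        │                 
ure c┃sing tr┃        │                 
ng ma┃━━━━━━━┛        │                 
ng tr┃     ┃          │                 
━━━━━┛     ┃          │                 
           ┃          │                 


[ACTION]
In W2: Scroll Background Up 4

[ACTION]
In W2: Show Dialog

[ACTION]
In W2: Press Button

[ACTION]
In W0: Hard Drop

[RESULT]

━━━━━━━━━━━━━┓                          
ogModal      ┃                          
─────────────┨                          
ipeline optim┃                          
module manage┃━━━━━━━━━━━━━━━━━━━━━━━━━━
ystem maintai┃etris                     
━━━━━┓process┃──────────────────────────
     ┃sing ma┃        │Next:            
─────┨────┐  ┃        │▓▓               
 coor┃m   │  ┃        │▓▓               
nalyz┃with│ai┃        │                 
oordi┃o   │  ┃        │                 
ng an┃────┘ t┃        │                 
 anal┃ing opt┃        │Score:           
ure c┃       ┃        │0                
t mon┃hm coor┃        │                 
ng tr┃       ┃        │                 
ure c┃sing tr┃        │                 
ng ma┃━━━━━━━┛        │                 
ng tr┃     ┃          │                 
━━━━━┛     ┃     ▒    │                 
           ┃   ▒▒▒    │                 


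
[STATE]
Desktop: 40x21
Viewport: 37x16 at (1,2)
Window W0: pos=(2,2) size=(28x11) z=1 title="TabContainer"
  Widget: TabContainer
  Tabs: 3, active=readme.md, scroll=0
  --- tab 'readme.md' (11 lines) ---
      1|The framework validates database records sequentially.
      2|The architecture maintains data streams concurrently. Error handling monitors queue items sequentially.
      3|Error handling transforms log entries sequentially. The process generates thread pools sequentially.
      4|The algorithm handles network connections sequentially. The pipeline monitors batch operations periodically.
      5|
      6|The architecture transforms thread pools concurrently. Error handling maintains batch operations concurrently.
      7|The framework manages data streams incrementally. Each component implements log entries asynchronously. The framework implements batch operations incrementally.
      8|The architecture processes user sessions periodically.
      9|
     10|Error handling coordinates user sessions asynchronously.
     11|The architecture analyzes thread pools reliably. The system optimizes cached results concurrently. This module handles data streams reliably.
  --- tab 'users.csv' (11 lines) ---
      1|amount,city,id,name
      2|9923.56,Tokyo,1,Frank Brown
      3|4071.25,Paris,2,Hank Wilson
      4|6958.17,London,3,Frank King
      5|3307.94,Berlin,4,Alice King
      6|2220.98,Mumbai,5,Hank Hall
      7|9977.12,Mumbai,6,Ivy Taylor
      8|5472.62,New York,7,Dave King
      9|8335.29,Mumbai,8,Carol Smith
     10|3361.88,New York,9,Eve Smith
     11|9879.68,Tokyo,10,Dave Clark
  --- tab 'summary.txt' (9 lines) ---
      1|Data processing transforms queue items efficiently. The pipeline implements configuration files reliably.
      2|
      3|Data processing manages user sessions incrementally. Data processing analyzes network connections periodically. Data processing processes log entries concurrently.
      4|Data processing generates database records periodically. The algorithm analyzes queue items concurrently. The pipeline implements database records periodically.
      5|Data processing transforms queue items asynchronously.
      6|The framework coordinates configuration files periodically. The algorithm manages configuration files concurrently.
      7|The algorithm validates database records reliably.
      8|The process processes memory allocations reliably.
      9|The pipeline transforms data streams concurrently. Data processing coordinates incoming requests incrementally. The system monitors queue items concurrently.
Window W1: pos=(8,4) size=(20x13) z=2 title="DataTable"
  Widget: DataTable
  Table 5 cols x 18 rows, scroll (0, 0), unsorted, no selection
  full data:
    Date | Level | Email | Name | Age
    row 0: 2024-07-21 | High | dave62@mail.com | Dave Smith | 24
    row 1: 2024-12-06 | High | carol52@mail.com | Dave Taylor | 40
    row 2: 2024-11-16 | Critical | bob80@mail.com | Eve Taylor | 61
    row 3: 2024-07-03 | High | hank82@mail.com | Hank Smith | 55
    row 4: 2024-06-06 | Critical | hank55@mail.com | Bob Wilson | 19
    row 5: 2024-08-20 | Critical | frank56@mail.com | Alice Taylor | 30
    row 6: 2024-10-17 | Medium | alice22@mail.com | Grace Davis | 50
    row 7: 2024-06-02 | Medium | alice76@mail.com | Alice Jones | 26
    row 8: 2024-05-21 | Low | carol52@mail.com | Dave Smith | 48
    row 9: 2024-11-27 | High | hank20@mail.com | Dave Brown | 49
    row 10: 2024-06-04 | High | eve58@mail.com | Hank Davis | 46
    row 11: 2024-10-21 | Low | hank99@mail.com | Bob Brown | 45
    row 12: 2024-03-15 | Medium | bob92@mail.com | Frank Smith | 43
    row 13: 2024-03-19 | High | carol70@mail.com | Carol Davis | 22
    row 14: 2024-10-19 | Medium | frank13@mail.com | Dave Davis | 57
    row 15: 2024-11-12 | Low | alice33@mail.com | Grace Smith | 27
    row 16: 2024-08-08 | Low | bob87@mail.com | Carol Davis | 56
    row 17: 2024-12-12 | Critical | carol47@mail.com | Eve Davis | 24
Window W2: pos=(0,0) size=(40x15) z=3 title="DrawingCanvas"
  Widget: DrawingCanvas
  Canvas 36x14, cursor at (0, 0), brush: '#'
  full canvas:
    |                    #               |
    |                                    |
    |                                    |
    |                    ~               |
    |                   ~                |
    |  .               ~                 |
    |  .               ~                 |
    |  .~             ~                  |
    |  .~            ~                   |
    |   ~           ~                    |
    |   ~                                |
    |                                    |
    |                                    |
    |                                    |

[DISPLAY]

─────────────────────────────────────
+                   #                
                                     
                                     
                    ~                
                   ~                 
  .               ~                  
  .               ~                  
  .~             ~                   
  .~            ~                    
   ~           ~                     
   ~                                 
━━━━━━━━━━━━━━━━━━━━━━━━━━━━━━━━━━━━━
       ┃2024-10-17│Medium ┃          
       ┗━━━━━━━━━━━━━━━━━━┛          
                                     


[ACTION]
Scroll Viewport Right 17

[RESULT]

────────────────────────────────────┨
                  #                 ┃
                                    ┃
                                    ┃
                  ~                 ┃
                 ~                  ┃
.               ~                   ┃
.               ~                   ┃
.~             ~                    ┃
.~            ~                     ┃
 ~           ~                      ┃
 ~                                  ┃
━━━━━━━━━━━━━━━━━━━━━━━━━━━━━━━━━━━━┛
     ┃2024-10-17│Medium ┃            
     ┗━━━━━━━━━━━━━━━━━━┛            
                                     


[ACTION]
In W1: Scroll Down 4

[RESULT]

────────────────────────────────────┨
                  #                 ┃
                                    ┃
                                    ┃
                  ~                 ┃
                 ~                  ┃
.               ~                   ┃
.               ~                   ┃
.~             ~                    ┃
.~            ~                     ┃
 ~           ~                      ┃
 ~                                  ┃
━━━━━━━━━━━━━━━━━━━━━━━━━━━━━━━━━━━━┛
     ┃2024-06-04│High   ┃            
     ┗━━━━━━━━━━━━━━━━━━┛            
                                     


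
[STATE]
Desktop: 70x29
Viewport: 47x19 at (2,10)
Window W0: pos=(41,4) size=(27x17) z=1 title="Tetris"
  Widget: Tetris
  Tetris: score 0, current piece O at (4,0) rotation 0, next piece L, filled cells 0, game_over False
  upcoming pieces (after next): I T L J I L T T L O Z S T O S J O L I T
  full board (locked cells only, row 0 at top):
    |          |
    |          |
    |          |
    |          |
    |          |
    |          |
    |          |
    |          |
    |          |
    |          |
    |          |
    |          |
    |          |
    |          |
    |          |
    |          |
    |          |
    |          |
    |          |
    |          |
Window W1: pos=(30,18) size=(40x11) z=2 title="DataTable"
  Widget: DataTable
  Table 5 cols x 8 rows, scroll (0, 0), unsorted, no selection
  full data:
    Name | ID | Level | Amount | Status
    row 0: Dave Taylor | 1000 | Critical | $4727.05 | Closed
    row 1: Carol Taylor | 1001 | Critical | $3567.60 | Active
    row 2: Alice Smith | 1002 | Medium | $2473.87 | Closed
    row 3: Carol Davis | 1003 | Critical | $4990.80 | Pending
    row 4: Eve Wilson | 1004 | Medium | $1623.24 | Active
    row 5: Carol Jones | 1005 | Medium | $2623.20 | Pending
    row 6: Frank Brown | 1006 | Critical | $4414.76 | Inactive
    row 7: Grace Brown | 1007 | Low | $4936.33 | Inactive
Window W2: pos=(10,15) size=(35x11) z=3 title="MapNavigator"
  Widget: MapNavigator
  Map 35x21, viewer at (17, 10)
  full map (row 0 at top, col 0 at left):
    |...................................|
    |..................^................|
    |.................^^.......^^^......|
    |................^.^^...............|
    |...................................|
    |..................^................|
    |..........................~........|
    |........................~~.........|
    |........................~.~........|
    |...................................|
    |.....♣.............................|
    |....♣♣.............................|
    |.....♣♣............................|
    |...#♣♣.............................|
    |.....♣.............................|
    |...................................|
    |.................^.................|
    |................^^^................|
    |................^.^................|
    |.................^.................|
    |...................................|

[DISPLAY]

                                       ┃       
                                       ┃       
                                       ┃       
                                       ┃       
                                       ┃       
        ┏━━━━━━━━━━━━━━━━━━━━━━━━━━━━━━━━━┓    
        ┃ MapNavigator                    ┃    
        ┠─────────────────────────────────┨    
        ┃.......................~~........┃━━━━
        ┃.......................~.~.......┃    
        ┃.................................┃────
        ┃....♣...........@................┃D  │
        ┃...♣♣............................┃───┼
        ┃....♣♣...........................┃000│
        ┃..#♣♣............................┃001│
        ┗━━━━━━━━━━━━━━━━━━━━━━━━━━━━━━━━━┛002│
                            ┃Carol Davis │1003│
                            ┃Eve Wilson  │1004│
                            ┗━━━━━━━━━━━━━━━━━━


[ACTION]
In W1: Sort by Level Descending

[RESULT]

                                       ┃       
                                       ┃       
                                       ┃       
                                       ┃       
                                       ┃       
        ┏━━━━━━━━━━━━━━━━━━━━━━━━━━━━━━━━━┓    
        ┃ MapNavigator                    ┃    
        ┠─────────────────────────────────┨    
        ┃.......................~~........┃━━━━
        ┃.......................~.~.......┃    
        ┃.................................┃────
        ┃....♣...........@................┃D  │
        ┃...♣♣............................┃───┼
        ┃....♣♣...........................┃002│
        ┃..#♣♣............................┃004│
        ┗━━━━━━━━━━━━━━━━━━━━━━━━━━━━━━━━━┛005│
                            ┃Grace Brown │1007│
                            ┃Dave Taylor │1000│
                            ┗━━━━━━━━━━━━━━━━━━


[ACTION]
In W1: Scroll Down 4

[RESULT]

                                       ┃       
                                       ┃       
                                       ┃       
                                       ┃       
                                       ┃       
        ┏━━━━━━━━━━━━━━━━━━━━━━━━━━━━━━━━━┓    
        ┃ MapNavigator                    ┃    
        ┠─────────────────────────────────┨    
        ┃.......................~~........┃━━━━
        ┃.......................~.~.......┃    
        ┃.................................┃────
        ┃....♣...........@................┃D  │
        ┃...♣♣............................┃───┼
        ┃....♣♣...........................┃007│
        ┃..#♣♣............................┃000│
        ┗━━━━━━━━━━━━━━━━━━━━━━━━━━━━━━━━━┛001│
                            ┃Carol Davis │1003│
                            ┃Frank Brown │1006│
                            ┗━━━━━━━━━━━━━━━━━━


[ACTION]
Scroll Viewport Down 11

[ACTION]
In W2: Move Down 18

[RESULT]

                                       ┃       
                                       ┃       
                                       ┃       
                                       ┃       
                                       ┃       
        ┏━━━━━━━━━━━━━━━━━━━━━━━━━━━━━━━━━┓    
        ┃ MapNavigator                    ┃    
        ┠─────────────────────────────────┨    
        ┃...............^^^...............┃━━━━
        ┃...............^.^...............┃    
        ┃................^................┃────
        ┃................@................┃D  │
        ┃                                 ┃───┼
        ┃                                 ┃007│
        ┃                                 ┃000│
        ┗━━━━━━━━━━━━━━━━━━━━━━━━━━━━━━━━━┛001│
                            ┃Carol Davis │1003│
                            ┃Frank Brown │1006│
                            ┗━━━━━━━━━━━━━━━━━━


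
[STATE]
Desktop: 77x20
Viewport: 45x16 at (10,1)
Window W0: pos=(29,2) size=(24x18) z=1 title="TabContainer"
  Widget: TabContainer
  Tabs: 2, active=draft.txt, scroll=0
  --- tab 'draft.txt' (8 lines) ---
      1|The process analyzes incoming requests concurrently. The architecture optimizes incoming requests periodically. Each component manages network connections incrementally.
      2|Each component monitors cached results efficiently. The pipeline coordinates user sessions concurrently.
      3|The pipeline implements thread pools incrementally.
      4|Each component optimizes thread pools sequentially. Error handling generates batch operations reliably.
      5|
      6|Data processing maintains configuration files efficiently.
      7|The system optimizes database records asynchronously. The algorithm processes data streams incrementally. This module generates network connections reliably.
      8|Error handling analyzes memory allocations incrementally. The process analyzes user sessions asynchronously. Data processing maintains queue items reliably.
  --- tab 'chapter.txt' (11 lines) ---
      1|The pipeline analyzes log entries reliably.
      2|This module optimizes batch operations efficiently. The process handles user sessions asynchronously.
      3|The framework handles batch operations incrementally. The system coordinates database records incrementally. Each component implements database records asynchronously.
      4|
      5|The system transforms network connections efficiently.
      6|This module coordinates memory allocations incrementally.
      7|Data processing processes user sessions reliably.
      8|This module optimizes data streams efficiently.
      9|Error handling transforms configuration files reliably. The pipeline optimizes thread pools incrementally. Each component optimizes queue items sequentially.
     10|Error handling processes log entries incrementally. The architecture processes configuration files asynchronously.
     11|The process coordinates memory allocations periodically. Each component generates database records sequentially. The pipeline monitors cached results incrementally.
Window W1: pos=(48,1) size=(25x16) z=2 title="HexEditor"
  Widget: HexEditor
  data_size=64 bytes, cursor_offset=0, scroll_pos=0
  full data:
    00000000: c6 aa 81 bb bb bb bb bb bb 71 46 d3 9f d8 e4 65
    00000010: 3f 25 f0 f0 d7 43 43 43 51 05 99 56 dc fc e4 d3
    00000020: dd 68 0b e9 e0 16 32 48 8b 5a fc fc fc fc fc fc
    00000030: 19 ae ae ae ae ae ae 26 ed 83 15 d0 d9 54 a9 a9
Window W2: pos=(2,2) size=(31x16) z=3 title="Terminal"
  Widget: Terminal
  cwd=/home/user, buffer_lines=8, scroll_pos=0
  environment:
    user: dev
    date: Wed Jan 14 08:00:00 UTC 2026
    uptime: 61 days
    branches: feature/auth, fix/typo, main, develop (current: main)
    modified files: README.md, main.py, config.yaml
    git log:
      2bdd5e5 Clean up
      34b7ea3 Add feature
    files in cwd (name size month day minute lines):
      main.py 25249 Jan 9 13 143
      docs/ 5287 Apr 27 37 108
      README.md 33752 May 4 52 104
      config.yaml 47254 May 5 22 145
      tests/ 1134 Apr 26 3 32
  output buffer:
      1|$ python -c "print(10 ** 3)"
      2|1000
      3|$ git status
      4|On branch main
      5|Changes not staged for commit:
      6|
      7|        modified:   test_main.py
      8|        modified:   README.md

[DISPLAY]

                                      ┏━━━━━━
━━━━━━━━━━━━━━━━━━━━━━┓━━━━━━━━━━━━━━━┃ HexEd
al                    ┃bContainer     ┠──────
──────────────────────┨───────────────┃000000
n -c "print(10 ** 3)" ┃aft.txt]│ chapt┃000000
                      ┃───────────────┃000000
tatus                 ┃ process analyz┃000000
ch main               ┃h component mon┃      
 not staged for commit┃ pipeline imple┃      
                      ┃h component opt┃      
 modified:   test_main┃               ┃      
 modified:   README.md┃a processing ma┃      
                      ┃ system optimiz┃      
                      ┃or handling ana┃      
                      ┃               ┃      
                      ┃               ┗━━━━━━


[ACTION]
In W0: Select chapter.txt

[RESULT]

                                      ┏━━━━━━
━━━━━━━━━━━━━━━━━━━━━━┓━━━━━━━━━━━━━━━┃ HexEd
al                    ┃bContainer     ┠──────
──────────────────────┨───────────────┃000000
n -c "print(10 ** 3)" ┃aft.txt │[chapt┃000000
                      ┃───────────────┃000000
tatus                 ┃ pipeline analy┃000000
ch main               ┃s module optimi┃      
 not staged for commit┃ framework hand┃      
                      ┃               ┃      
 modified:   test_main┃ system transfo┃      
 modified:   README.md┃s module coordi┃      
                      ┃a processing pr┃      
                      ┃s module optimi┃      
                      ┃or handling tra┃      
                      ┃or handling pro┗━━━━━━


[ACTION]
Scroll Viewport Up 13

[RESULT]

                                             
                                      ┏━━━━━━
━━━━━━━━━━━━━━━━━━━━━━┓━━━━━━━━━━━━━━━┃ HexEd
al                    ┃bContainer     ┠──────
──────────────────────┨───────────────┃000000
n -c "print(10 ** 3)" ┃aft.txt │[chapt┃000000
                      ┃───────────────┃000000
tatus                 ┃ pipeline analy┃000000
ch main               ┃s module optimi┃      
 not staged for commit┃ framework hand┃      
                      ┃               ┃      
 modified:   test_main┃ system transfo┃      
 modified:   README.md┃s module coordi┃      
                      ┃a processing pr┃      
                      ┃s module optimi┃      
                      ┃or handling tra┃      


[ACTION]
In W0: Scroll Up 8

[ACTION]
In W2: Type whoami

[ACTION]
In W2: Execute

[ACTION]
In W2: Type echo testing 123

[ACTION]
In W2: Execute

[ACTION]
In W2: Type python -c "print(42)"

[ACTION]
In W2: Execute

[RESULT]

                                             
                                      ┏━━━━━━
━━━━━━━━━━━━━━━━━━━━━━┓━━━━━━━━━━━━━━━┃ HexEd
al                    ┃bContainer     ┠──────
──────────────────────┨───────────────┃000000
ch main               ┃aft.txt │[chapt┃000000
 not staged for commit┃───────────────┃000000
                      ┃ pipeline analy┃000000
 modified:   test_main┃s module optimi┃      
 modified:   README.md┃ framework hand┃      
i                     ┃               ┃      
                      ┃ system transfo┃      
testing 123           ┃s module coordi┃      
 123                  ┃a processing pr┃      
n -c "print(42)"      ┃s module optimi┃      
                      ┃or handling tra┃      


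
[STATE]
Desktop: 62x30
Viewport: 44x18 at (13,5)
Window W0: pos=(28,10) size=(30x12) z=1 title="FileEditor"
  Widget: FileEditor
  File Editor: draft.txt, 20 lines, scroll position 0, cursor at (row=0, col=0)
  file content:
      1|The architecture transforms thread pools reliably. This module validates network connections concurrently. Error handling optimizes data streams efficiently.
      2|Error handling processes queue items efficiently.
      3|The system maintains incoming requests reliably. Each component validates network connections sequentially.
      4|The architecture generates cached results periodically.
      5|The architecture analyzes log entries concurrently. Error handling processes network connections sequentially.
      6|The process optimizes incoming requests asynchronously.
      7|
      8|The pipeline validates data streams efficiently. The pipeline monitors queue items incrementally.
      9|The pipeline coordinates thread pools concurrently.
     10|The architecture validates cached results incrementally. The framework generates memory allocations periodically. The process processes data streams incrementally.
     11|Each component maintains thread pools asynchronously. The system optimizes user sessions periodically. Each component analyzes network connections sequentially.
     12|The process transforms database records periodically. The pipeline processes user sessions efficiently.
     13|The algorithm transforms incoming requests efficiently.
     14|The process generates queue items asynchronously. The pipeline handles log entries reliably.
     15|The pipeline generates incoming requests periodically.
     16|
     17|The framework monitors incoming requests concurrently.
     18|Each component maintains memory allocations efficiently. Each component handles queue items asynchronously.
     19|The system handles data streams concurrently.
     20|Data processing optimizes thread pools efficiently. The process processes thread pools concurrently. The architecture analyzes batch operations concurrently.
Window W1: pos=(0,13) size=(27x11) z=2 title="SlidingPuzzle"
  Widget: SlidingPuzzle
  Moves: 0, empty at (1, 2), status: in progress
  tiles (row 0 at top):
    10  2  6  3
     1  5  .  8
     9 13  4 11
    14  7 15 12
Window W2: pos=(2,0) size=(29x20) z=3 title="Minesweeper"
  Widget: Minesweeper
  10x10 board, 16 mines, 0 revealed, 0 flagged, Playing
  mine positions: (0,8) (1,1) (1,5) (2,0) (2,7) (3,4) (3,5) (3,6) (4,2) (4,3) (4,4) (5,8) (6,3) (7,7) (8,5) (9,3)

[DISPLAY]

                 ┃                          
                 ┃                          
                 ┃                          
                 ┃                          
                 ┃                          
                 ┃━━━━━━━━━━━━━━━━━━━━━━━━━━
                 ┃ileEditor                 
                 ┃──────────────────────────
                 ┃e architecture transforms▲
                 ┃ror handling processes qu█
                 ┃e system maintains incomi░
                 ┃e architecture generates ░
                 ┃e architecture analyzes l░
                 ┃e process optimizes incom░
━━━━━━━━━━━━━━━━━┛                         ░
───┼────┤    ┃ ┃The pipeline validates data▼
 4 │ 11 │    ┃ ┗━━━━━━━━━━━━━━━━━━━━━━━━━━━━
───┼────┤    ┃                              


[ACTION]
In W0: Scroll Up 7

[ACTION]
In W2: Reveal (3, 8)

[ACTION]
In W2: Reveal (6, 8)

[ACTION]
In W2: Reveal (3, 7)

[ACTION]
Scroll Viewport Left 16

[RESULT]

  ┃■■■■■■■■■■                 ┃             
  ┃■■■■■■■21■                 ┃             
  ┃■■■■■■■■■■                 ┃             
  ┃■■■■■■■■■■                 ┃             
  ┃■■■■■■■■2■                 ┃             
  ┃■■■■■■■■■■                 ┃━━━━━━━━━━━━━
  ┃■■■■■■■■■■                 ┃ileEditor    
  ┃■■■■■■■■■■                 ┃─────────────
┏━┃                           ┃e architectur
┃ ┃                           ┃ror handling 
┠─┃                           ┃e system main
┃┌┃                           ┃e architectur
┃│┃                           ┃e architectur
┃├┃                           ┃e process opt
┃│┗━━━━━━━━━━━━━━━━━━━━━━━━━━━┛             
┃├────┼────┼────┼────┤    ┃ ┃The pipeline va
┃│  9 │ 13 │  4 │ 11 │    ┃ ┗━━━━━━━━━━━━━━━
┃├────┼────┼────┼────┤    ┃                 
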